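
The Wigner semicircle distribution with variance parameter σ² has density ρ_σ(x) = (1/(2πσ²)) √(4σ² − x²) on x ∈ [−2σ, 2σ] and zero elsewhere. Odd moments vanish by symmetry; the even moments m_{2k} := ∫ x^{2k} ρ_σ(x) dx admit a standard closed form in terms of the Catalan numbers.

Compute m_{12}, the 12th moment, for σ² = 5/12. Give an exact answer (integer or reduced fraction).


By the scaled semicircle moment identity, m_{2k} = σ^{2k} · C_k with k = 6.
C_6 = (1/(k+1)) · C(2k, k) = (1/7) · C(12, 6) = (1/7) · 924 = 132.
σ^{2k} = (σ²)^k = (5/12)^6 = 15625/2985984.

Therefore m_{12} = σ^{12} · C_6 = (15625/2985984) · 132 = 171875/248832.


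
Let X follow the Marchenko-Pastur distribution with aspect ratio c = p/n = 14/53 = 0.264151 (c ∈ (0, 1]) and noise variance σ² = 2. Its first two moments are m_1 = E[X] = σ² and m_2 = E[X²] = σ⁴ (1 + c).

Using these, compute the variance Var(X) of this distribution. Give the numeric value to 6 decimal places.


m_1 = E[X] = σ² = 2, so m_1² = 4.
m_2 = E[X²] = σ⁴ (1 + c) = 4 · (1 + 0.264151) = 4 · 1.264151 = 5.056604.
(Note m_2 − m_1² simplifies to c · σ⁴ = 0.264151 · 4.)

Var(X) = m_2 − m_1² = 5.056604 − 4 = 1.056604.


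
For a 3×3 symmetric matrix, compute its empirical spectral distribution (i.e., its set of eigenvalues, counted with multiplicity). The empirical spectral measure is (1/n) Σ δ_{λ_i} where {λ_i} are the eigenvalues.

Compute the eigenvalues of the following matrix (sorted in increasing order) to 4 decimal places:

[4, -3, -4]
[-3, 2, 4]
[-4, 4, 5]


Since M is real symmetric, all three eigenvalues are real; they are the roots of det(λI − M) = λ³ − (tr M) λ² + s λ − det M, where s is the sum of the principal 2×2 minors.
tr M = 4 + 2 + 5 = 11.
s = (4·2 − (-3)²) + (4·5 − (-4)²) + (2·5 − 4²) = -1 + 4 + (-6) = -3.
det M (expand along row 1) = 4·(-6) − (-3)·1 + (-4)·(-4) = -5.
Characteristic polynomial: λ³ − 11λ² − 3λ + 5 = 0.
Substitute λ = y + (tr M)/3 = y + 3.666667 to remove the quadratic term: y³ + p·y + q = 0 with p = s − (tr M)²/3 = -43.333333 and q = −2(tr M)³/27 + (tr M)·s/3 − det M = -104.592593.
Three real roots ⇒ use the trigonometric (Viète) form: r = 2√(−p/3) = 7.601170, φ = arccos(3q/(p·r)) = arccos(0.952620) = 0.309060 rad.
y_k = r·cos(φ/3 − 2πk/3) for k = 0, 1, 2 gives y = 7.560869, -3.103473, -4.457396.
λ_k = y_k + 3.666667 gives λ = 11.2275, 0.5632, -0.7907 (check: the sum is 11.0000 = tr M).

Eigenvalues sorted in increasing order: [-0.7907, 0.5632, 11.2275].


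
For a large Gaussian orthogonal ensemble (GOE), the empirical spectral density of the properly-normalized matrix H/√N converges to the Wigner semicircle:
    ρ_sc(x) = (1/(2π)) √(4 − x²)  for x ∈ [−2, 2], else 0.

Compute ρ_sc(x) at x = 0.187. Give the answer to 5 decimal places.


ρ_sc(x) = (1/(2π)) √(4 − x²). With x = 0.187:
  4 − x² = 4 − (0.187)² = 4 − 0.034969 = 3.965031.
  √(4 − x²) = 1.991239.
  1/(2π) = 0.159155.
  ρ_sc(0.187) = 0.159155 · 1.991239 = 0.316915.

Rounded to 5 decimal places: ρ_sc(0.187) ≈ 0.31692.


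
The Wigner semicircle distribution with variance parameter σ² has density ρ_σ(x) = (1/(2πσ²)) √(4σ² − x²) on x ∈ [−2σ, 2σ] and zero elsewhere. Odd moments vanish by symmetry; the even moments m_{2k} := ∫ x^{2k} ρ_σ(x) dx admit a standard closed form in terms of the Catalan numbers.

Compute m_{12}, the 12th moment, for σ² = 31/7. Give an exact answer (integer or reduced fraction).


By the scaled semicircle moment identity, m_{2k} = σ^{2k} · C_k with k = 6.
C_6 = (1/(k+1)) · C(2k, k) = (1/7) · C(12, 6) = (1/7) · 924 = 132.
σ^{2k} = (σ²)^k = (31/7)^6 = 887503681/117649.

Therefore m_{12} = σ^{12} · C_6 = (887503681/117649) · 132 = 117150485892/117649.


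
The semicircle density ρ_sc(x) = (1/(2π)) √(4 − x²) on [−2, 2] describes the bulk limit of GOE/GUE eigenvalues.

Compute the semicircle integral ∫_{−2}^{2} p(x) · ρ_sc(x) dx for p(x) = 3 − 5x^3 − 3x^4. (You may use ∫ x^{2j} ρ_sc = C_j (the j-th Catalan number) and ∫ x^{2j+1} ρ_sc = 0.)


Write p(x) = Σ a_i x^i, split into monomials and integrate each against ρ_sc separately.
Using ∫ x^{2j} ρ_sc = C_j = (1/(j+1)) C(2j, j) (Catalan numbers) and ∫ x^{2j+1} ρ_sc = 0 (odd monomials vanish by symmetry):
  i = 0 (even): a_0 · C_{0} = 3 · 1 = 3
  i = 3 (odd): ∫ x^3 ρ_sc = 0 (vanishes)
  i = 4 (even): a_4 · C_{2} = -3 · 2 = -6

Summing the contributions: ∫_{−2}^{2} p(x) ρ_sc(x) dx = 3 + (-6) = -3.


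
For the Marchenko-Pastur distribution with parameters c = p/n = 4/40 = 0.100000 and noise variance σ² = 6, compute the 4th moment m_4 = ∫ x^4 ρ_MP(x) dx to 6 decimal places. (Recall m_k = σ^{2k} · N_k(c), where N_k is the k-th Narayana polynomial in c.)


E[X⁴] = σ⁸ (1 + 6c + 6c² + c³) (fourth MP moment). With σ² = 6 (so σ⁸ = 1296) and c = 4/40 = 0.100000: E[X⁴] = 1296 · (1 + 6·0.100000 + 6·(0.100000)² + (0.100000)³) = 1296 · 1.661000.

So E[X^4] = 2152.656000.


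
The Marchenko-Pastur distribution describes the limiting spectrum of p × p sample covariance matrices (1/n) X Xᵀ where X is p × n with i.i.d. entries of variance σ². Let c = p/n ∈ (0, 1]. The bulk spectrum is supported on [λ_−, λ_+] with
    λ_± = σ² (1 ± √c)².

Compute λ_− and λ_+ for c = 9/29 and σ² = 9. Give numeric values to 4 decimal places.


c = 9/29 = 0.310345; √c = 0.557086.
λ_− = σ² (1 − √c)² = 9 · (1 − 0.557086)² = 9 · (0.442914)² = 1.765555.
λ_+ = σ² (1 + √c)² = 9 · (1 + 0.557086)² = 9 · (1.557086)² = 21.820652.

Rounded to 4 decimal places: λ_− ≈ 1.7656, λ_+ ≈ 21.8207.


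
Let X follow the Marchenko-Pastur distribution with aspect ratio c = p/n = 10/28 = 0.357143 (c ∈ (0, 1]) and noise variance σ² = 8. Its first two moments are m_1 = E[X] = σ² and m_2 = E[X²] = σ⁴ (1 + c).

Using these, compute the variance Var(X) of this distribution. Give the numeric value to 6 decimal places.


m_1 = E[X] = σ² = 8, so m_1² = 64.
m_2 = E[X²] = σ⁴ (1 + c) = 64 · (1 + 0.357143) = 64 · 1.357143 = 86.857143.
(Note m_2 − m_1² simplifies to c · σ⁴ = 0.357143 · 64.)

Var(X) = m_2 − m_1² = 86.857143 − 64 = 22.857143.


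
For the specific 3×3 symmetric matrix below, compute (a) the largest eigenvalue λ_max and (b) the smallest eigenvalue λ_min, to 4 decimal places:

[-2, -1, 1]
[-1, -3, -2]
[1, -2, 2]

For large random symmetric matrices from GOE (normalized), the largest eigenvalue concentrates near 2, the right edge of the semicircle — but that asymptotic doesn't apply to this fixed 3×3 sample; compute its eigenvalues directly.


Since M is real symmetric, all three eigenvalues are real; they are the roots of det(λI − M) = λ³ − (tr M) λ² + s λ − det M, where s is the sum of the principal 2×2 minors.
tr M = -2 + (-3) + 2 = -3.
s = ((-2)·(-3) − (-1)²) + ((-2)·2 − 1²) + ((-3)·2 − (-2)²) = 5 + (-5) + (-10) = -10.
det M (expand along row 1) = (-2)·(-10) − (-1)·0 + 1·5 = 25.
Characteristic polynomial: λ³ + 3λ² − 10λ − 25 = 0.
Substitute λ = y + (tr M)/3 = y − 1.000000 to remove the quadratic term: y³ + p·y + q = 0 with p = s − (tr M)²/3 = -13.000000 and q = −2(tr M)³/27 + (tr M)·s/3 − det M = -13.000000.
Three real roots ⇒ use the trigonometric (Viète) form: r = 2√(−p/3) = 4.163332, φ = arccos(3q/(p·r)) = arccos(0.720577) = 0.766163 rad.
y_k = r·cos(φ/3 − 2πk/3) for k = 0, 1, 2 gives y = 4.028296, -1.103312, -2.924984.
λ_k = y_k − 1.000000 gives λ = 3.0283, -2.1033, -3.9250 (check: the sum is -3.0000 = tr M).

Hence λ_max = 3.0283 and λ_min = -3.9250.


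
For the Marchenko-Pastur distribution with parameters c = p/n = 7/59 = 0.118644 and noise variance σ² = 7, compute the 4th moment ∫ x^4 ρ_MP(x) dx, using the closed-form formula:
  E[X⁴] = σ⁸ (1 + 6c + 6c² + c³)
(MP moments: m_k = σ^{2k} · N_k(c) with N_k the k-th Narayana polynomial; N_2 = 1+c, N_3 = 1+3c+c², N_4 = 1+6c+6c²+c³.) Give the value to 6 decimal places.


E[X⁴] = σ⁸ (1 + 6c + 6c² + c³) (fourth MP moment). With σ² = 7 (so σ⁸ = 2401) and c = 7/59 = 0.118644: E[X⁴] = 2401 · (1 + 6·0.118644 + 6·(0.118644)² + (0.118644)³) = 2401 · 1.797993.

So E[X^4] = 4316.981142.


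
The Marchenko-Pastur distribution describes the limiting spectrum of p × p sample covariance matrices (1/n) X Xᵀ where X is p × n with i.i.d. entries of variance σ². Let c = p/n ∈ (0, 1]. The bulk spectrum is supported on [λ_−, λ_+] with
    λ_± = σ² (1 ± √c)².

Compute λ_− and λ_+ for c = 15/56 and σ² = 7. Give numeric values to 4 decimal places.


c = 15/56 = 0.267857; √c = 0.517549.
λ_− = σ² (1 − √c)² = 7 · (1 − 0.517549)² = 7 · (0.482451)² = 1.629312.
λ_+ = σ² (1 + √c)² = 7 · (1 + 0.517549)² = 7 · (1.517549)² = 16.120688.

Rounded to 4 decimal places: λ_− ≈ 1.6293, λ_+ ≈ 16.1207.


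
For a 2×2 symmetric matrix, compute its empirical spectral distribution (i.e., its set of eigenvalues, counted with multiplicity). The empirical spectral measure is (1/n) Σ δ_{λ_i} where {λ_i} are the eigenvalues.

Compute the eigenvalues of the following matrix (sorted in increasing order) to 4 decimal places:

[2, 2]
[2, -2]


Since M is real symmetric, both eigenvalues are real; they are the roots of det(λI − M) = λ² − (tr M) λ + det M.
tr M = 2 + (-2) = 0.
det M = 2·(-2) − 2² = -4 − 4 = -8.
Characteristic polynomial: λ² − 8 = 0.
Discriminant Δ = (tr M)² − 4·det M = 0 − (-32) = 32; √Δ = 5.656854.
λ = (tr M ± √Δ)/2 = (0 ± 5.656854)/2, giving (tr M − √Δ)/2 = -2.8284 and (tr M + √Δ)/2 = 2.8284.

Eigenvalues sorted in increasing order: [-2.8284, 2.8284].


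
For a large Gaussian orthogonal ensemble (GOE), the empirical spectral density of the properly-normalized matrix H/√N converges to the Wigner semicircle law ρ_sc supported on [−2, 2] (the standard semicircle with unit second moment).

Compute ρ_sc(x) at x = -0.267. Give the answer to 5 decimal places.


ρ_sc(x) = (1/(2π)) √(4 − x²). With x = -0.267:
  4 − x² = 4 − (-0.267)² = 4 − 0.071289 = 3.928711.
  √(4 − x²) = 1.982098.
  1/(2π) = 0.159155.
  ρ_sc(-0.267) = 0.159155 · 1.982098 = 0.315461.

Rounded to 5 decimal places: ρ_sc(-0.267) ≈ 0.31546.


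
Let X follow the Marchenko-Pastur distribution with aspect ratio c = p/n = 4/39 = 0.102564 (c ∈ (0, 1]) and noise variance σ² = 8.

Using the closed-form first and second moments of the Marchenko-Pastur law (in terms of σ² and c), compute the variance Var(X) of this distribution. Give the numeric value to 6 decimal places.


Recall the MP moments m_1 = E[X] = σ² and m_2 = E[X²] = σ⁴ (1 + c).
m_1 = E[X] = σ² = 8, so m_1² = 64.
m_2 = E[X²] = σ⁴ (1 + c) = 64 · (1 + 0.102564) = 64 · 1.102564 = 70.564103.
(Note m_2 − m_1² simplifies to c · σ⁴ = 0.102564 · 64.)

Var(X) = m_2 − m_1² = 70.564103 − 64 = 6.564103.


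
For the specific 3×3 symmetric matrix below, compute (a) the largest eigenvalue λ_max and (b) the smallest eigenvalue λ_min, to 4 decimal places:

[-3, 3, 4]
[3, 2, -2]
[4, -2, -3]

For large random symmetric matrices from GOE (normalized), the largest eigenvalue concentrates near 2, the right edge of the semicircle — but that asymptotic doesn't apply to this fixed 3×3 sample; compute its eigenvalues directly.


Since M is real symmetric, all three eigenvalues are real; they are the roots of det(λI − M) = λ³ − (tr M) λ² + s λ − det M, where s is the sum of the principal 2×2 minors.
tr M = -3 + 2 + (-3) = -4.
s = ((-3)·2 − 3²) + ((-3)·(-3) − 4²) + (2·(-3) − (-2)²) = -15 + (-7) + (-10) = -32.
det M (expand along row 1) = (-3)·(-10) − 3·(-1) + 4·(-14) = -23.
Characteristic polynomial: λ³ + 4λ² − 32λ + 23 = 0.
Substitute λ = y + (tr M)/3 = y − 1.333333 to remove the quadratic term: y³ + p·y + q = 0 with p = s − (tr M)²/3 = -37.333333 and q = −2(tr M)³/27 + (tr M)·s/3 − det M = 70.407407.
Three real roots ⇒ use the trigonometric (Viète) form: r = 2√(−p/3) = 7.055337, φ = arccos(3q/(p·r)) = arccos(-0.801909) = 2.501280 rad.
y_k = r·cos(φ/3 − 2πk/3) for k = 0, 1, 2 gives y = 4.741866, 2.153375, -6.895241.
λ_k = y_k − 1.333333 gives λ = 3.4085, 0.8200, -8.2286 (check: the sum is -4.0000 = tr M).

Hence λ_max = 3.4085 and λ_min = -8.2286.


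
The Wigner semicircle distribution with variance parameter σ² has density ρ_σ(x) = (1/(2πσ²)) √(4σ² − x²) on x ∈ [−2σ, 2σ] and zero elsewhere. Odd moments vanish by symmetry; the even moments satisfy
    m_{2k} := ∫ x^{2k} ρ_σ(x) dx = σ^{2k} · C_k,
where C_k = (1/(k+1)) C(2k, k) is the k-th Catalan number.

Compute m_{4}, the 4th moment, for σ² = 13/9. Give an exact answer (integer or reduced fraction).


By the scaled semicircle moment identity, m_{2k} = σ^{2k} · C_k with k = 2.
C_2 = (1/(k+1)) · C(2k, k) = (1/3) · C(4, 2) = (1/3) · 6 = 2.
σ^{2k} = (σ²)^k = (13/9)^2 = 169/81.

Therefore m_{4} = σ^{4} · C_2 = (169/81) · 2 = 338/81.


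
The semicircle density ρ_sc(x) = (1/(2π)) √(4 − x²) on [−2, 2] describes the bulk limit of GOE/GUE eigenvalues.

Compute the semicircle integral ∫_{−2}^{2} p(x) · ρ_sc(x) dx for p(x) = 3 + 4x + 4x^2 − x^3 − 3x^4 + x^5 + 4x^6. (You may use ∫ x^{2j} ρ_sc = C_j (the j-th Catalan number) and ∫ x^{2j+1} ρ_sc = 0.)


Write p(x) = Σ a_i x^i, split into monomials and integrate each against ρ_sc separately.
Using ∫ x^{2j} ρ_sc = C_j = (1/(j+1)) C(2j, j) (Catalan numbers) and ∫ x^{2j+1} ρ_sc = 0 (odd monomials vanish by symmetry):
  i = 0 (even): a_0 · C_{0} = 3 · 1 = 3
  i = 1 (odd): ∫ x^1 ρ_sc = 0 (vanishes)
  i = 2 (even): a_2 · C_{1} = 4 · 1 = 4
  i = 3 (odd): ∫ x^3 ρ_sc = 0 (vanishes)
  i = 4 (even): a_4 · C_{2} = -3 · 2 = -6
  i = 5 (odd): ∫ x^5 ρ_sc = 0 (vanishes)
  i = 6 (even): a_6 · C_{3} = 4 · 5 = 20

Summing the contributions: ∫_{−2}^{2} p(x) ρ_sc(x) dx = 3 + 4 + (-6) + 20 = 21.


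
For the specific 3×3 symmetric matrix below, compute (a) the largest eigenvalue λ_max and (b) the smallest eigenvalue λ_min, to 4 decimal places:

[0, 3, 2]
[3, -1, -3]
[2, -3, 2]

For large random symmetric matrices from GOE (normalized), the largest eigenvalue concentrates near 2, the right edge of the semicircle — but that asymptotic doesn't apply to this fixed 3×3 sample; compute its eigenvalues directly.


Since M is real symmetric, all three eigenvalues are real; they are the roots of det(λI − M) = λ³ − (tr M) λ² + s λ − det M, where s is the sum of the principal 2×2 minors.
tr M = 0 + (-1) + 2 = 1.
s = (0·(-1) − 3²) + (0·2 − 2²) + ((-1)·2 − (-3)²) = -9 + (-4) + (-11) = -24.
det M (expand along row 1) = 0·(-11) − 3·12 + 2·(-7) = -50.
Characteristic polynomial: λ³ − λ² − 24λ + 50 = 0.
Substitute λ = y + (tr M)/3 = y + 0.333333 to remove the quadratic term: y³ + p·y + q = 0 with p = s − (tr M)²/3 = -24.333333 and q = −2(tr M)³/27 + (tr M)·s/3 − det M = 41.925926.
Three real roots ⇒ use the trigonometric (Viète) form: r = 2√(−p/3) = 5.696002, φ = arccos(3q/(p·r)) = arccos(-0.907470) = 2.708018 rad.
y_k = r·cos(φ/3 − 2πk/3) for k = 0, 1, 2 gives y = 3.528755, 2.107864, -5.636618.
λ_k = y_k + 0.333333 gives λ = 3.8621, 2.4412, -5.3033 (check: the sum is 1.0000 = tr M).

Hence λ_max = 3.8621 and λ_min = -5.3033.


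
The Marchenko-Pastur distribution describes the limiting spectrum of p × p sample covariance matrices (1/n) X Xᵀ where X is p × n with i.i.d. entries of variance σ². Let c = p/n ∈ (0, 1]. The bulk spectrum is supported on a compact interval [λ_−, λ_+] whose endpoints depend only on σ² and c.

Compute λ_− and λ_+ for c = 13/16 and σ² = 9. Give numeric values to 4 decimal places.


c = 13/16 = 0.812500; √c = 0.901388.
λ_− = σ² (1 − √c)² = 9 · (1 − 0.901388)² = 9 · (0.098612)² = 0.087519.
λ_+ = σ² (1 + √c)² = 9 · (1 + 0.901388)² = 9 · (1.901388)² = 32.537481.

Rounded to 4 decimal places: λ_− ≈ 0.0875, λ_+ ≈ 32.5375.


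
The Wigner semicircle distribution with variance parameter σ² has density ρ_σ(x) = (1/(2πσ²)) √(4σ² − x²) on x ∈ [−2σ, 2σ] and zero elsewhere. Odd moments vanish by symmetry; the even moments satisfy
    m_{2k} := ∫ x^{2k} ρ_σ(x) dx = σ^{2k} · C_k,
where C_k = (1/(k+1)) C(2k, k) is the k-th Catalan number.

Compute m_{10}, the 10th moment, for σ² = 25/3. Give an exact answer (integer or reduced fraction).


By the scaled semicircle moment identity, m_{2k} = σ^{2k} · C_k with k = 5.
C_5 = (1/(k+1)) · C(2k, k) = (1/6) · C(10, 5) = (1/6) · 252 = 42.
σ^{2k} = (σ²)^k = (25/3)^5 = 9765625/243.

Therefore m_{10} = σ^{10} · C_5 = (9765625/243) · 42 = 136718750/81.


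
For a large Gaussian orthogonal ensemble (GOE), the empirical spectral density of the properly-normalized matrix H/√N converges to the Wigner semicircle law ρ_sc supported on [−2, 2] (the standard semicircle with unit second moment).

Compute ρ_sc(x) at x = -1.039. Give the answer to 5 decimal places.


ρ_sc(x) = (1/(2π)) √(4 − x²). With x = -1.039:
  4 − x² = 4 − (-1.039)² = 4 − 1.079521 = 2.920479.
  √(4 − x²) = 1.708941.
  1/(2π) = 0.159155.
  ρ_sc(-1.039) = 0.159155 · 1.708941 = 0.271986.

Rounded to 5 decimal places: ρ_sc(-1.039) ≈ 0.27199.


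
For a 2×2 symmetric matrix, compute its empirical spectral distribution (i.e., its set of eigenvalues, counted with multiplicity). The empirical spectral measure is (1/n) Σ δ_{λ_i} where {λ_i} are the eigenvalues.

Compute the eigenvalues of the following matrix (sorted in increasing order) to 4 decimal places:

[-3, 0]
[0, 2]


Since M is real symmetric, both eigenvalues are real; they are the roots of det(λI − M) = λ² − (tr M) λ + det M.
tr M = -3 + 2 = -1.
det M = (-3)·2 − 0² = -6 − 0 = -6.
Characteristic polynomial: λ² + λ − 6 = 0.
Discriminant Δ = (tr M)² − 4·det M = 1 − (-24) = 25; √Δ = 5.000000.
λ = (tr M ± √Δ)/2 = (-1 ± 5.000000)/2, giving (tr M − √Δ)/2 = -3.0000 and (tr M + √Δ)/2 = 2.0000.

Eigenvalues sorted in increasing order: [-3.0000, 2.0000].


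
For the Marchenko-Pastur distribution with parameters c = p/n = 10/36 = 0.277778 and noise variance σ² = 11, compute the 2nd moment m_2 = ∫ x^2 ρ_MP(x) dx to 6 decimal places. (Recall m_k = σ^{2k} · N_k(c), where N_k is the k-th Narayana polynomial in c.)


E[X²] = σ⁴ (1 + c) (second MP moment). With σ² = 11 (so σ⁴ = 121) and c = 10/36 = 0.277778: E[X²] = 121 · (1 + 0.277778) = 121 · 1.277778.

So E[X^2] = 154.611111.


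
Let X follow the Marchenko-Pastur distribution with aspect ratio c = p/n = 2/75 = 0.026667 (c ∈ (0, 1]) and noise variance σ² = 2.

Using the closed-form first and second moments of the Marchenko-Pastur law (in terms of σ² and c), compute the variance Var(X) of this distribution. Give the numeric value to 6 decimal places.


Recall the MP moments m_1 = E[X] = σ² and m_2 = E[X²] = σ⁴ (1 + c).
m_1 = E[X] = σ² = 2, so m_1² = 4.
m_2 = E[X²] = σ⁴ (1 + c) = 4 · (1 + 0.026667) = 4 · 1.026667 = 4.106667.
(Note m_2 − m_1² simplifies to c · σ⁴ = 0.026667 · 4.)

Var(X) = m_2 − m_1² = 4.106667 − 4 = 0.106667.


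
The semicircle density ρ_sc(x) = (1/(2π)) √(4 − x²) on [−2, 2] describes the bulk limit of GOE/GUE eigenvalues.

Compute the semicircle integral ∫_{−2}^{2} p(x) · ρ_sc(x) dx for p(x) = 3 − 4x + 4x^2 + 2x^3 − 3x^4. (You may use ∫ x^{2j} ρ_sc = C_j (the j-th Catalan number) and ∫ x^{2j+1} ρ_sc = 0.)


Write p(x) = Σ a_i x^i, split into monomials and integrate each against ρ_sc separately.
Using ∫ x^{2j} ρ_sc = C_j = (1/(j+1)) C(2j, j) (Catalan numbers) and ∫ x^{2j+1} ρ_sc = 0 (odd monomials vanish by symmetry):
  i = 0 (even): a_0 · C_{0} = 3 · 1 = 3
  i = 1 (odd): ∫ x^1 ρ_sc = 0 (vanishes)
  i = 2 (even): a_2 · C_{1} = 4 · 1 = 4
  i = 3 (odd): ∫ x^3 ρ_sc = 0 (vanishes)
  i = 4 (even): a_4 · C_{2} = -3 · 2 = -6

Summing the contributions: ∫_{−2}^{2} p(x) ρ_sc(x) dx = 3 + 4 + (-6) = 1.


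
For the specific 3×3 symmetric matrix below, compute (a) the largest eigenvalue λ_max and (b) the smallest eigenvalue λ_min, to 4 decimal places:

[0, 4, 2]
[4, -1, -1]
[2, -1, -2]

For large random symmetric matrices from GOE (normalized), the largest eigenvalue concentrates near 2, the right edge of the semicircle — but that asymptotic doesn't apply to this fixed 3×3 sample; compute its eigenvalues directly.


Since M is real symmetric, all three eigenvalues are real; they are the roots of det(λI − M) = λ³ − (tr M) λ² + s λ − det M, where s is the sum of the principal 2×2 minors.
tr M = 0 + (-1) + (-2) = -3.
s = (0·(-1) − 4²) + (0·(-2) − 2²) + ((-1)·(-2) − (-1)²) = -16 + (-4) + 1 = -19.
det M (expand along row 1) = 0·1 − 4·(-6) + 2·(-2) = 20.
Characteristic polynomial: λ³ + 3λ² − 19λ − 20 = 0.
Substitute λ = y + (tr M)/3 = y − 1.000000 to remove the quadratic term: y³ + p·y + q = 0 with p = s − (tr M)²/3 = -22.000000 and q = −2(tr M)³/27 + (tr M)·s/3 − det M = 1.000000.
Three real roots ⇒ use the trigonometric (Viète) form: r = 2√(−p/3) = 5.416026, φ = arccos(3q/(p·r)) = arccos(-0.025178) = 1.595977 rad.
y_k = r·cos(φ/3 − 2πk/3) for k = 0, 1, 2 gives y = 4.667521, 0.045459, -4.712980.
λ_k = y_k − 1.000000 gives λ = 3.6675, -0.9545, -5.7130 (check: the sum is -3.0000 = tr M).

Hence λ_max = 3.6675 and λ_min = -5.7130.


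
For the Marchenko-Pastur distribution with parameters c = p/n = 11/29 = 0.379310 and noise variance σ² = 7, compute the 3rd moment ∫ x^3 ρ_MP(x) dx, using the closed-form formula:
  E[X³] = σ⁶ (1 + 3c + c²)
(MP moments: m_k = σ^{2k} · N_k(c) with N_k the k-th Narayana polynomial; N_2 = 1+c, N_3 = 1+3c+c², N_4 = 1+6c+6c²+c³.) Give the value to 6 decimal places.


E[X³] = σ⁶ (1 + 3c + c²) (third MP moment). With σ² = 7 (so σ⁶ = 343) and c = 11/29 = 0.379310: E[X³] = 343 · (1 + 3·0.379310 + (0.379310)²) = 343 · 2.281807.

So E[X^3] = 782.659929.


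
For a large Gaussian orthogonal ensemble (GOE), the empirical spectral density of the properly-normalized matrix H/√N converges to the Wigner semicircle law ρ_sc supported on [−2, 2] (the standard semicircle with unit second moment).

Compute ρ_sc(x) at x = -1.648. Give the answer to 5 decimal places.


ρ_sc(x) = (1/(2π)) √(4 − x²). With x = -1.648:
  4 − x² = 4 − (-1.648)² = 4 − 2.715904 = 1.284096.
  √(4 − x²) = 1.133180.
  1/(2π) = 0.159155.
  ρ_sc(-1.648) = 0.159155 · 1.133180 = 0.180351.

Rounded to 5 decimal places: ρ_sc(-1.648) ≈ 0.18035.


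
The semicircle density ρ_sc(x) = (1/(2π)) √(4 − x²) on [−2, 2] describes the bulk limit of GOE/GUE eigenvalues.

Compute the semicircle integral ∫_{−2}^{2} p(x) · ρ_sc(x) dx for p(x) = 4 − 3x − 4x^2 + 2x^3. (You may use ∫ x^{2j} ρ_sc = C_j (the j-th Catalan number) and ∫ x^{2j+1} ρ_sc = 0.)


Write p(x) = Σ a_i x^i, split into monomials and integrate each against ρ_sc separately.
Using ∫ x^{2j} ρ_sc = C_j = (1/(j+1)) C(2j, j) (Catalan numbers) and ∫ x^{2j+1} ρ_sc = 0 (odd monomials vanish by symmetry):
  i = 0 (even): a_0 · C_{0} = 4 · 1 = 4
  i = 1 (odd): ∫ x^1 ρ_sc = 0 (vanishes)
  i = 2 (even): a_2 · C_{1} = -4 · 1 = -4
  i = 3 (odd): ∫ x^3 ρ_sc = 0 (vanishes)

Summing the contributions: ∫_{−2}^{2} p(x) ρ_sc(x) dx = 4 + (-4) = 0.


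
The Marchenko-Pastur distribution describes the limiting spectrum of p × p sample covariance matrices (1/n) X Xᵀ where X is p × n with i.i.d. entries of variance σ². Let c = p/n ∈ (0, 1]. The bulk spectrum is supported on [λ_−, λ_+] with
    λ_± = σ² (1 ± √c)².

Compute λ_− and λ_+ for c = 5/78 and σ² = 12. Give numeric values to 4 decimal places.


c = 5/78 = 0.064103; √c = 0.253185.
λ_− = σ² (1 − √c)² = 12 · (1 − 0.253185)² = 12 · (0.746815)² = 6.692795.
λ_+ = σ² (1 + √c)² = 12 · (1 + 0.253185)² = 12 · (1.253185)² = 18.845667.

Rounded to 4 decimal places: λ_− ≈ 6.6928, λ_+ ≈ 18.8457.


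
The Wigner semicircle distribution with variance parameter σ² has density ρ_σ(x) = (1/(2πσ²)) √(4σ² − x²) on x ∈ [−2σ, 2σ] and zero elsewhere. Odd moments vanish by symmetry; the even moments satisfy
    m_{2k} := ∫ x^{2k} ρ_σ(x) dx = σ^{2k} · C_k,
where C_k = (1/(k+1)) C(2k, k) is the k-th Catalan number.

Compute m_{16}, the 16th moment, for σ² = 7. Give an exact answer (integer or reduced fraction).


By the scaled semicircle moment identity, m_{2k} = σ^{2k} · C_k with k = 8.
C_8 = (1/(k+1)) · C(2k, k) = (1/9) · C(16, 8) = (1/9) · 12870 = 1430.
σ^{2k} = (σ²)^k = (7)^8 = 5764801.

Therefore m_{16} = σ^{16} · C_8 = 5764801 · 1430 = 8243665430.


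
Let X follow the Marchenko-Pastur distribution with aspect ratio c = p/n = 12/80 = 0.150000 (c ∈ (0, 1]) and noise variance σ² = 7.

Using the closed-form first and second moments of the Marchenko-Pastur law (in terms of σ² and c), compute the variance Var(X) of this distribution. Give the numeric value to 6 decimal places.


Recall the MP moments m_1 = E[X] = σ² and m_2 = E[X²] = σ⁴ (1 + c).
m_1 = E[X] = σ² = 7, so m_1² = 49.
m_2 = E[X²] = σ⁴ (1 + c) = 49 · (1 + 0.150000) = 49 · 1.150000 = 56.350000.
(Note m_2 − m_1² simplifies to c · σ⁴ = 0.150000 · 49.)

Var(X) = m_2 − m_1² = 56.350000 − 49 = 7.350000.


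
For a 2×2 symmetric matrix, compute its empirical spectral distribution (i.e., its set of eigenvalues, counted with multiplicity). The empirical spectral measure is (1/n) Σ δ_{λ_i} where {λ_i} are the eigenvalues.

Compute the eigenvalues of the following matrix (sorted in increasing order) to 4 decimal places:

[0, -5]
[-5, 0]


Since M is real symmetric, both eigenvalues are real; they are the roots of det(λI − M) = λ² − (tr M) λ + det M.
tr M = 0 + 0 = 0.
det M = 0·0 − (-5)² = 0 − 25 = -25.
Characteristic polynomial: λ² − 25 = 0.
Discriminant Δ = (tr M)² − 4·det M = 0 − (-100) = 100; √Δ = 10.000000.
λ = (tr M ± √Δ)/2 = (0 ± 10.000000)/2, giving (tr M − √Δ)/2 = -5.0000 and (tr M + √Δ)/2 = 5.0000.

Eigenvalues sorted in increasing order: [-5.0000, 5.0000].


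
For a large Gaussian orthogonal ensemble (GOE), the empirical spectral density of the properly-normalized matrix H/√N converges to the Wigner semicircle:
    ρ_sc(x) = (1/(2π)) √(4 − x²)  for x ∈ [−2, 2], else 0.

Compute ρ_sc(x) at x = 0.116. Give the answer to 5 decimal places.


ρ_sc(x) = (1/(2π)) √(4 − x²). With x = 0.116:
  4 − x² = 4 − (0.116)² = 4 − 0.013456 = 3.986544.
  √(4 − x²) = 1.996633.
  1/(2π) = 0.159155.
  ρ_sc(0.116) = 0.159155 · 1.996633 = 0.317774.

Rounded to 5 decimal places: ρ_sc(0.116) ≈ 0.31777.


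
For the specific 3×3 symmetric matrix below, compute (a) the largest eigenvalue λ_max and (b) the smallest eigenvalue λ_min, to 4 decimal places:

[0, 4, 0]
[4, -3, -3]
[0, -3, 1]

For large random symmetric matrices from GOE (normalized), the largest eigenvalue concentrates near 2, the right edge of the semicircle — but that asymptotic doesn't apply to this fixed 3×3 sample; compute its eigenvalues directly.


Since M is real symmetric, all three eigenvalues are real; they are the roots of det(λI − M) = λ³ − (tr M) λ² + s λ − det M, where s is the sum of the principal 2×2 minors.
tr M = 0 + (-3) + 1 = -2.
s = (0·(-3) − 4²) + (0·1 − 0²) + ((-3)·1 − (-3)²) = -16 + 0 + (-12) = -28.
det M (expand along row 1) = 0·(-12) − 4·4 + 0·(-12) = -16.
Characteristic polynomial: λ³ + 2λ² − 28λ + 16 = 0.
Substitute λ = y + (tr M)/3 = y − 0.666667 to remove the quadratic term: y³ + p·y + q = 0 with p = s − (tr M)²/3 = -29.333333 and q = −2(tr M)³/27 + (tr M)·s/3 − det M = 35.259259.
Three real roots ⇒ use the trigonometric (Viète) form: r = 2√(−p/3) = 6.253888, φ = arccos(3q/(p·r)) = arccos(-0.576611) = 2.185371 rad.
y_k = r·cos(φ/3 − 2πk/3) for k = 0, 1, 2 gives y = 4.666667, 1.272218, -5.938885.
λ_k = y_k − 0.666667 gives λ = 4.0000, 0.6056, -6.6056 (check: the sum is -2.0000 = tr M).

Hence λ_max = 4.0000 and λ_min = -6.6056.


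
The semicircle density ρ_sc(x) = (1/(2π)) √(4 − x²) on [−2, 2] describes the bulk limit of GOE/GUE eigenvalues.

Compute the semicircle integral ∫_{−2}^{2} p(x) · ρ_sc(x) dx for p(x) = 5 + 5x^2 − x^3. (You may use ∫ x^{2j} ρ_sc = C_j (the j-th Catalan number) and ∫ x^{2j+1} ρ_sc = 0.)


Write p(x) = Σ a_i x^i, split into monomials and integrate each against ρ_sc separately.
Using ∫ x^{2j} ρ_sc = C_j = (1/(j+1)) C(2j, j) (Catalan numbers) and ∫ x^{2j+1} ρ_sc = 0 (odd monomials vanish by symmetry):
  i = 0 (even): a_0 · C_{0} = 5 · 1 = 5
  i = 2 (even): a_2 · C_{1} = 5 · 1 = 5
  i = 3 (odd): ∫ x^3 ρ_sc = 0 (vanishes)

Summing the contributions: ∫_{−2}^{2} p(x) ρ_sc(x) dx = 5 + 5 = 10.


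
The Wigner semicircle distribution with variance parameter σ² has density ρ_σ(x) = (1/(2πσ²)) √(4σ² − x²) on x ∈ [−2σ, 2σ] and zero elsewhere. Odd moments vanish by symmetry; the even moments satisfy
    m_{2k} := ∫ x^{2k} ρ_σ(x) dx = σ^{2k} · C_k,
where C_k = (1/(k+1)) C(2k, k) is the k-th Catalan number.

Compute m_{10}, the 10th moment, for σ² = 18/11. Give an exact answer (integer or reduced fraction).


By the scaled semicircle moment identity, m_{2k} = σ^{2k} · C_k with k = 5.
C_5 = (1/(k+1)) · C(2k, k) = (1/6) · C(10, 5) = (1/6) · 252 = 42.
σ^{2k} = (σ²)^k = (18/11)^5 = 1889568/161051.

Therefore m_{10} = σ^{10} · C_5 = (1889568/161051) · 42 = 79361856/161051.


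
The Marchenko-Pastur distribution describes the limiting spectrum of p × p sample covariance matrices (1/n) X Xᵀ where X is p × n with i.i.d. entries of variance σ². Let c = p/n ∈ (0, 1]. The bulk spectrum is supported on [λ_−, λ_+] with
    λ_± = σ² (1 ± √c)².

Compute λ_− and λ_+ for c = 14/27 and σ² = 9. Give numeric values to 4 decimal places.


c = 14/27 = 0.518519; √c = 0.720082.
λ_− = σ² (1 − √c)² = 9 · (1 − 0.720082)² = 9 · (0.279918)² = 0.705185.
λ_+ = σ² (1 + √c)² = 9 · (1 + 0.720082)² = 9 · (1.720082)² = 26.628148.

Rounded to 4 decimal places: λ_− ≈ 0.7052, λ_+ ≈ 26.6281.


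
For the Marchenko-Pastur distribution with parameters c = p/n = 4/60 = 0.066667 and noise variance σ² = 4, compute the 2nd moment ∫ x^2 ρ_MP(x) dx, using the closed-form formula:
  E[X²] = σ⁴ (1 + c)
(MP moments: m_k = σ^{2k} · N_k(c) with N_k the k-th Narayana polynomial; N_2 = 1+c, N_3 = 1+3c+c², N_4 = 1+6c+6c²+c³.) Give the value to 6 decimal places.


E[X²] = σ⁴ (1 + c) (second MP moment). With σ² = 4 (so σ⁴ = 16) and c = 4/60 = 0.066667: E[X²] = 16 · (1 + 0.066667) = 16 · 1.066667.

So E[X^2] = 17.066667.


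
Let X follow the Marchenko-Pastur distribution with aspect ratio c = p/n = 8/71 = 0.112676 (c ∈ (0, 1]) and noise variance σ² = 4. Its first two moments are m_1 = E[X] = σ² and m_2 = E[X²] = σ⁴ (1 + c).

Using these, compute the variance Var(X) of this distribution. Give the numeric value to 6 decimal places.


m_1 = E[X] = σ² = 4, so m_1² = 16.
m_2 = E[X²] = σ⁴ (1 + c) = 16 · (1 + 0.112676) = 16 · 1.112676 = 17.802817.
(Note m_2 − m_1² simplifies to c · σ⁴ = 0.112676 · 16.)

Var(X) = m_2 − m_1² = 17.802817 − 16 = 1.802817.


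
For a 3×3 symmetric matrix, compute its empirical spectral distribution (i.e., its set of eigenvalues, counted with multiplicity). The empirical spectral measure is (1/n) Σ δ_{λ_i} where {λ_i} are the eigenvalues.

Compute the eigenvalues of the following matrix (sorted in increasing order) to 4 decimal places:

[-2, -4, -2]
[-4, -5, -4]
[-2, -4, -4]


Since M is real symmetric, all three eigenvalues are real; they are the roots of det(λI − M) = λ³ − (tr M) λ² + s λ − det M, where s is the sum of the principal 2×2 minors.
tr M = -2 + (-5) + (-4) = -11.
s = ((-2)·(-5) − (-4)²) + ((-2)·(-4) − (-2)²) + ((-5)·(-4) − (-4)²) = -6 + 4 + 4 = 2.
det M (expand along row 1) = (-2)·4 − (-4)·8 + (-2)·6 = 12.
Characteristic polynomial: λ³ + 11λ² + 2λ − 12 = 0.
Substitute λ = y + (tr M)/3 = y − 3.666667 to remove the quadratic term: y³ + p·y + q = 0 with p = s − (tr M)²/3 = -38.333333 and q = −2(tr M)³/27 + (tr M)·s/3 − det M = 79.259259.
Three real roots ⇒ use the trigonometric (Viète) form: r = 2√(−p/3) = 7.149204, φ = arccos(3q/(p·r)) = arccos(-0.867635) = 2.621222 rad.
y_k = r·cos(φ/3 − 2πk/3) for k = 0, 1, 2 gives y = 4.589524, 2.452399, -7.041923.
λ_k = y_k − 3.666667 gives λ = 0.9229, -1.2143, -10.7086 (check: the sum is -11.0000 = tr M).

Eigenvalues sorted in increasing order: [-10.7086, -1.2143, 0.9229].


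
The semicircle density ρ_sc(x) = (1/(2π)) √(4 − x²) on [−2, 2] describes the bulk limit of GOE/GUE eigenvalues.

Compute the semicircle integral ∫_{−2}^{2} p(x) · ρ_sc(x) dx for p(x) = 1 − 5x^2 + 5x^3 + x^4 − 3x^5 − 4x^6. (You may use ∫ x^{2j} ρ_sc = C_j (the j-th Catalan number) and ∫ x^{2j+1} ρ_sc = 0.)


Write p(x) = Σ a_i x^i, split into monomials and integrate each against ρ_sc separately.
Using ∫ x^{2j} ρ_sc = C_j = (1/(j+1)) C(2j, j) (Catalan numbers) and ∫ x^{2j+1} ρ_sc = 0 (odd monomials vanish by symmetry):
  i = 0 (even): a_0 · C_{0} = 1 · 1 = 1
  i = 2 (even): a_2 · C_{1} = -5 · 1 = -5
  i = 3 (odd): ∫ x^3 ρ_sc = 0 (vanishes)
  i = 4 (even): a_4 · C_{2} = 1 · 2 = 2
  i = 5 (odd): ∫ x^5 ρ_sc = 0 (vanishes)
  i = 6 (even): a_6 · C_{3} = -4 · 5 = -20

Summing the contributions: ∫_{−2}^{2} p(x) ρ_sc(x) dx = 1 + (-5) + 2 + (-20) = -22.


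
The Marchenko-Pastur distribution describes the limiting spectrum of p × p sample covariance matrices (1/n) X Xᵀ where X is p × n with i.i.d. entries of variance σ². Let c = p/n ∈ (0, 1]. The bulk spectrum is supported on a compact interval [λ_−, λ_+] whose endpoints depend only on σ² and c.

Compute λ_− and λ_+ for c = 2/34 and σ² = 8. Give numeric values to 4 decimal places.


c = 2/34 = 0.058824; √c = 0.242536.
λ_− = σ² (1 − √c)² = 8 · (1 − 0.242536)² = 8 · (0.757464)² = 4.590018.
λ_+ = σ² (1 + √c)² = 8 · (1 + 0.242536)² = 8 · (1.242536)² = 12.351158.

Rounded to 4 decimal places: λ_− ≈ 4.5900, λ_+ ≈ 12.3512.


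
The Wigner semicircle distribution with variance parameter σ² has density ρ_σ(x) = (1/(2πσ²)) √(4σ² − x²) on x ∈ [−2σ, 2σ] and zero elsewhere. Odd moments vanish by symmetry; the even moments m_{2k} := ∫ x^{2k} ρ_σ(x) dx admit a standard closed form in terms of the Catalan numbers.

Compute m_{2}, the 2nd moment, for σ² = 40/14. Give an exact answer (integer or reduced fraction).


By the scaled semicircle moment identity, m_{2k} = σ^{2k} · C_k with k = 1.
C_1 = (1/(k+1)) · C(2k, k) = (1/2) · C(2, 1) = (1/2) · 2 = 1.
σ^{2k} = (σ²)^k = (40/14)^1 = 20/7.

Therefore m_{2} = σ^{2} · C_1 = (20/7) · 1 = 20/7.


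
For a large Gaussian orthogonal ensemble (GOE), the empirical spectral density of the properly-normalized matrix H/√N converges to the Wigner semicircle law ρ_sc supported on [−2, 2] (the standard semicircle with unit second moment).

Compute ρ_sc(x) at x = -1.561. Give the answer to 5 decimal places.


ρ_sc(x) = (1/(2π)) √(4 − x²). With x = -1.561:
  4 − x² = 4 − (-1.561)² = 4 − 2.436721 = 1.563279.
  √(4 − x²) = 1.250312.
  1/(2π) = 0.159155.
  ρ_sc(-1.561) = 0.159155 · 1.250312 = 0.198993.

Rounded to 5 decimal places: ρ_sc(-1.561) ≈ 0.19899.


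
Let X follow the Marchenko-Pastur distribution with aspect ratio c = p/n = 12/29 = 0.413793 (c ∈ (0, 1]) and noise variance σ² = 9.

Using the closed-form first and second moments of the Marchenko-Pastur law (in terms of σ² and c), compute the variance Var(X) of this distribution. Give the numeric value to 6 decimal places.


Recall the MP moments m_1 = E[X] = σ² and m_2 = E[X²] = σ⁴ (1 + c).
m_1 = E[X] = σ² = 9, so m_1² = 81.
m_2 = E[X²] = σ⁴ (1 + c) = 81 · (1 + 0.413793) = 81 · 1.413793 = 114.517241.
(Note m_2 − m_1² simplifies to c · σ⁴ = 0.413793 · 81.)

Var(X) = m_2 − m_1² = 114.517241 − 81 = 33.517241.


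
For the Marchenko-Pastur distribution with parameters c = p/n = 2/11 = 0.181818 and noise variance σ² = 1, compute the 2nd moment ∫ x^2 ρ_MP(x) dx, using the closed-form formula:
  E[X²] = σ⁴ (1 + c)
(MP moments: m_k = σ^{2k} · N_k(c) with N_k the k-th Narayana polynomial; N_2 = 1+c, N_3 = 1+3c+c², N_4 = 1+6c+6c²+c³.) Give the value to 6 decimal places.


E[X²] = σ⁴ (1 + c) (second MP moment). With σ² = 1 (so σ⁴ = 1) and c = 2/11 = 0.181818: E[X²] = 1 · (1 + 0.181818) = 1 · 1.181818.

So E[X^2] = 1.181818.


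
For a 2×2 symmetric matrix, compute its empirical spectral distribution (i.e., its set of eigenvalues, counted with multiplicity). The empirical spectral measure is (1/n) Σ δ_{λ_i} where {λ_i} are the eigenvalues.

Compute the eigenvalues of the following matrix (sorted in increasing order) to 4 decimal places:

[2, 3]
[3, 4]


Since M is real symmetric, both eigenvalues are real; they are the roots of det(λI − M) = λ² − (tr M) λ + det M.
tr M = 2 + 4 = 6.
det M = 2·4 − 3² = 8 − 9 = -1.
Characteristic polynomial: λ² − 6λ − 1 = 0.
Discriminant Δ = (tr M)² − 4·det M = 36 − (-4) = 40; √Δ = 6.324555.
λ = (tr M ± √Δ)/2 = (6 ± 6.324555)/2, giving (tr M − √Δ)/2 = -0.1623 and (tr M + √Δ)/2 = 6.1623.

Eigenvalues sorted in increasing order: [-0.1623, 6.1623].


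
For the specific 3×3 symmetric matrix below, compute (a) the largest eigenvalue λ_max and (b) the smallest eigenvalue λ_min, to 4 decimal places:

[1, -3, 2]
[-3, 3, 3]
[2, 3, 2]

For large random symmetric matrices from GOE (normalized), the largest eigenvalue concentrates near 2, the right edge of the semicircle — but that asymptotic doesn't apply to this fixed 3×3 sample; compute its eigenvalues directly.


Since M is real symmetric, all three eigenvalues are real; they are the roots of det(λI − M) = λ³ − (tr M) λ² + s λ − det M, where s is the sum of the principal 2×2 minors.
tr M = 1 + 3 + 2 = 6.
s = (1·3 − (-3)²) + (1·2 − 2²) + (3·2 − 3²) = -6 + (-2) + (-3) = -11.
det M (expand along row 1) = 1·(-3) − (-3)·(-12) + 2·(-15) = -69.
Characteristic polynomial: λ³ − 6λ² − 11λ + 69 = 0.
Substitute λ = y + (tr M)/3 = y + 2.000000 to remove the quadratic term: y³ + p·y + q = 0 with p = s − (tr M)²/3 = -23.000000 and q = −2(tr M)³/27 + (tr M)·s/3 − det M = 31.000000.
Three real roots ⇒ use the trigonometric (Viète) form: r = 2√(−p/3) = 5.537749, φ = arccos(3q/(p·r)) = arccos(-0.730166) = 2.389362 rad.
y_k = r·cos(φ/3 − 2πk/3) for k = 0, 1, 2 gives y = 3.872250, 1.492324, -5.364574.
λ_k = y_k + 2.000000 gives λ = 5.8722, 3.4923, -3.3646 (check: the sum is 6.0000 = tr M).

Hence λ_max = 5.8722 and λ_min = -3.3646.


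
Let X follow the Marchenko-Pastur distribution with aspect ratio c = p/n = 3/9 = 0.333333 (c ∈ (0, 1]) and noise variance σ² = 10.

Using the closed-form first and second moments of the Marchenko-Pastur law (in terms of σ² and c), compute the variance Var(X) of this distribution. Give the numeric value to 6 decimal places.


Recall the MP moments m_1 = E[X] = σ² and m_2 = E[X²] = σ⁴ (1 + c).
m_1 = E[X] = σ² = 10, so m_1² = 100.
m_2 = E[X²] = σ⁴ (1 + c) = 100 · (1 + 0.333333) = 100 · 1.333333 = 133.333333.
(Note m_2 − m_1² simplifies to c · σ⁴ = 0.333333 · 100.)

Var(X) = m_2 − m_1² = 133.333333 − 100 = 33.333333.


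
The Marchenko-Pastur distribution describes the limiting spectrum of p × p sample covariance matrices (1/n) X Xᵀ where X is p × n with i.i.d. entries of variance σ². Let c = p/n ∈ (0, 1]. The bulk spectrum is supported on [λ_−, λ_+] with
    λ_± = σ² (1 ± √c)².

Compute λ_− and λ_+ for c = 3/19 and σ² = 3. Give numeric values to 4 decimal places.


c = 3/19 = 0.157895; √c = 0.397360.
λ_− = σ² (1 − √c)² = 3 · (1 − 0.397360)² = 3 · (0.602640)² = 1.089526.
λ_+ = σ² (1 + √c)² = 3 · (1 + 0.397360)² = 3 · (1.397360)² = 5.857842.

Rounded to 4 decimal places: λ_− ≈ 1.0895, λ_+ ≈ 5.8578.
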